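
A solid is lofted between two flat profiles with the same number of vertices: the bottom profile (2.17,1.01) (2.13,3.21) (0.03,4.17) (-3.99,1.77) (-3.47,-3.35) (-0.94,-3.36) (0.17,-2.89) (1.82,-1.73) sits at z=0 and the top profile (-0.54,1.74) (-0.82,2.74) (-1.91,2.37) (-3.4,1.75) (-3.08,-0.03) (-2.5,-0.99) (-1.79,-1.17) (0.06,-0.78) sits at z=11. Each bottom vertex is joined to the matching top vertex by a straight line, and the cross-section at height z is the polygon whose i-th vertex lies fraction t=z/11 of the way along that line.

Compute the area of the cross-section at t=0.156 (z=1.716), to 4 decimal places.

Cross-section at t=0.156: each vertex is (1-t)·p0[i] + t·p1[i].
  v1: (1-0.156)·(2.17,1.01) + 0.156·(-0.54,1.74) = (1.7472,1.1239)
  v2: (1-0.156)·(2.13,3.21) + 0.156·(-0.82,2.74) = (1.6698,3.1367)
  v3: (1-0.156)·(0.03,4.17) + 0.156·(-1.91,2.37) = (-0.2726,3.8892)
  v4: (1-0.156)·(-3.99,1.77) + 0.156·(-3.4,1.75) = (-3.8980,1.7669)
  v5: (1-0.156)·(-3.47,-3.35) + 0.156·(-3.08,-0.03) = (-3.4092,-2.8321)
  v6: (1-0.156)·(-0.94,-3.36) + 0.156·(-2.5,-0.99) = (-1.1834,-2.9903)
  v7: (1-0.156)·(0.17,-2.89) + 0.156·(-1.79,-1.17) = (-0.1358,-2.6217)
  v8: (1-0.156)·(1.82,-1.73) + 0.156·(0.06,-0.78) = (1.5454,-1.5818)
Shoelace sum Σ(x_i·y_{i+1} − x_{i+1}·y_i):
  i=1: 1.7472·3.1367 − 1.6698·1.1239 = +3.6039 (running +3.6039)
  i=2: 1.6698·3.8892 − -0.2726·3.1367 = +7.3494 (running +10.9532)
  i=3: -0.2726·1.7669 − -3.8980·3.8892 = +14.6782 (running +25.6315)
  i=4: -3.8980·-2.8321 − -3.4092·1.7669 = +17.0629 (running +42.6944)
  i=5: -3.4092·-2.9903 − -1.1834·-2.8321 = +6.8430 (running +49.5374)
  i=6: -1.1834·-2.6217 − -0.1358·-2.9903 = +2.6964 (running +52.2338)
  i=7: -0.1358·-1.5818 − 1.5454·-2.6217 = +4.2664 (running +56.5002)
  i=8: 1.5454·1.1239 − 1.7472·-1.5818 = +4.5007 (running +61.0009)
Area = |Σ|/2 = |61.0009|/2 = 30.5004

Area at t=0.156: 30.5004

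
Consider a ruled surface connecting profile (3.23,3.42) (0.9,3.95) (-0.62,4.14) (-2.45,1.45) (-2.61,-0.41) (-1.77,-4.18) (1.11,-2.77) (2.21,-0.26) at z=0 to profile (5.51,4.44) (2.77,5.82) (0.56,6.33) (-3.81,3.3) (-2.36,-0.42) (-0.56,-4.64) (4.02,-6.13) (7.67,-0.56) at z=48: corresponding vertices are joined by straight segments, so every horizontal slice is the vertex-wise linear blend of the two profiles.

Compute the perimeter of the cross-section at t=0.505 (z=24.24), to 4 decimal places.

Cross-section at t=0.505: each vertex is (1-t)·p0[i] + t·p1[i].
  v1: (1-0.505)·(3.23,3.42) + 0.505·(5.51,4.44) = (4.3814,3.9351)
  v2: (1-0.505)·(0.9,3.95) + 0.505·(2.77,5.82) = (1.8443,4.8944)
  v3: (1-0.505)·(-0.62,4.14) + 0.505·(0.56,6.33) = (-0.0241,5.2459)
  v4: (1-0.505)·(-2.45,1.45) + 0.505·(-3.81,3.3) = (-3.1368,2.3842)
  v5: (1-0.505)·(-2.61,-0.41) + 0.505·(-2.36,-0.42) = (-2.4837,-0.4150)
  v6: (1-0.505)·(-1.77,-4.18) + 0.505·(-0.56,-4.64) = (-1.1589,-4.4123)
  v7: (1-0.505)·(1.11,-2.77) + 0.505·(4.02,-6.13) = (2.5796,-4.4668)
  v8: (1-0.505)·(2.21,-0.26) + 0.505·(7.67,-0.56) = (4.9673,-0.4115)
Perimeter = Σ |v_{i+1} − v_i|:
  edge 1→2: √(-2.5371² + 0.9592²) = 2.7123 (running 2.7123)
  edge 2→3: √(-1.8684² + 0.3516²) = 1.9012 (running 4.6136)
  edge 3→4: √(-3.1127² + -2.8617²) = 4.2283 (running 8.8418)
  edge 4→5: √(0.6531² + -2.7993²) = 2.8745 (running 11.7163)
  edge 5→6: √(1.3248² + -3.9973²) = 4.2111 (running 15.9274)
  edge 6→7: √(3.7385² + -0.0545²) = 3.7389 (running 19.6663)
  edge 7→8: √(2.3877² + 4.0553²) = 4.7060 (running 24.3723)
  edge 8→1: √(-0.5859² + 4.3466²) = 4.3859 (running 28.7582)
Perimeter = 28.7582

Perimeter at t=0.505: 28.7582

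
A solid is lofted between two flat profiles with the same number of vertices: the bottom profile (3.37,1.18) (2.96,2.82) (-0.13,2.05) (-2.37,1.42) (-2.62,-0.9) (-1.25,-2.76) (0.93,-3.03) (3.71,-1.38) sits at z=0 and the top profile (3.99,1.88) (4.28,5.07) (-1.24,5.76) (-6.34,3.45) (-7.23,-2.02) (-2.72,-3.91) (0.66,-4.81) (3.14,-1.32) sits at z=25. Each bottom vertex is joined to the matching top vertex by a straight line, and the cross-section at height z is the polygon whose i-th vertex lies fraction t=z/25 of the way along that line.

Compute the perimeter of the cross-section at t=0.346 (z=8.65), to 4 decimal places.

Perimeter at t=0.346: 25.0446

Cross-section at t=0.346: each vertex is (1-t)·p0[i] + t·p1[i].
  v1: (1-0.346)·(3.37,1.18) + 0.346·(3.99,1.88) = (3.5845,1.4222)
  v2: (1-0.346)·(2.96,2.82) + 0.346·(4.28,5.07) = (3.4167,3.5985)
  v3: (1-0.346)·(-0.13,2.05) + 0.346·(-1.24,5.76) = (-0.5141,3.3337)
  v4: (1-0.346)·(-2.37,1.42) + 0.346·(-6.34,3.45) = (-3.7436,2.1224)
  v5: (1-0.346)·(-2.62,-0.9) + 0.346·(-7.23,-2.02) = (-4.2151,-1.2875)
  v6: (1-0.346)·(-1.25,-2.76) + 0.346·(-2.72,-3.91) = (-1.7586,-3.1579)
  v7: (1-0.346)·(0.93,-3.03) + 0.346·(0.66,-4.81) = (0.8366,-3.6459)
  v8: (1-0.346)·(3.71,-1.38) + 0.346·(3.14,-1.32) = (3.5128,-1.3592)
Perimeter = Σ |v_{i+1} − v_i|:
  edge 1→2: √(-0.1678² + 2.1763²) = 2.1828 (running 2.1828)
  edge 2→3: √(-3.9308² + -0.2648²) = 3.9397 (running 6.1225)
  edge 3→4: √(-3.2296² + -1.2113²) = 3.4492 (running 9.5717)
  edge 4→5: √(-0.4714² + -3.4099²) = 3.4423 (running 13.0140)
  edge 5→6: √(2.4564² + -1.8704²) = 3.0875 (running 16.1015)
  edge 6→7: √(2.5952² + -0.4880²) = 2.6407 (running 18.7422)
  edge 7→8: √(2.6762² + 2.2866²) = 3.5201 (running 22.2622)
  edge 8→1: √(0.0717² + 2.7814²) = 2.7824 (running 25.0446)
Perimeter = 25.0446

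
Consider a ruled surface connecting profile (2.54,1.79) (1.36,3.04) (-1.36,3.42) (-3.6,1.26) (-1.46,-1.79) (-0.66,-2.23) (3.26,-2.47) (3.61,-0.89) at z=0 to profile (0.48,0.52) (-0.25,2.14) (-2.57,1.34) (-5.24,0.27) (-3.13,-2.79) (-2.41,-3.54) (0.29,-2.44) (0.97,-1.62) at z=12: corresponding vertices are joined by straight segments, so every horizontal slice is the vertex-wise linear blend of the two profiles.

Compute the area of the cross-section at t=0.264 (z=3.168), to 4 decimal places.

Cross-section at t=0.264: each vertex is (1-t)·p0[i] + t·p1[i].
  v1: (1-0.264)·(2.54,1.79) + 0.264·(0.48,0.52) = (1.9962,1.4547)
  v2: (1-0.264)·(1.36,3.04) + 0.264·(-0.25,2.14) = (0.9350,2.8024)
  v3: (1-0.264)·(-1.36,3.42) + 0.264·(-2.57,1.34) = (-1.6794,2.8709)
  v4: (1-0.264)·(-3.6,1.26) + 0.264·(-5.24,0.27) = (-4.0330,0.9986)
  v5: (1-0.264)·(-1.46,-1.79) + 0.264·(-3.13,-2.79) = (-1.9009,-2.0540)
  v6: (1-0.264)·(-0.66,-2.23) + 0.264·(-2.41,-3.54) = (-1.1220,-2.5758)
  v7: (1-0.264)·(3.26,-2.47) + 0.264·(0.29,-2.44) = (2.4759,-2.4621)
  v8: (1-0.264)·(3.61,-0.89) + 0.264·(0.97,-1.62) = (2.9130,-1.0827)
Shoelace sum Σ(x_i·y_{i+1} − x_{i+1}·y_i):
  i=1: 1.9962·2.8024 − 0.9350·1.4547 = +4.2339 (running +4.2339)
  i=2: 0.9350·2.8709 − -1.6794·2.8024 = +7.3906 (running +11.6246)
  i=3: -1.6794·0.9986 − -4.0330·2.8709 = +9.9010 (running +21.5255)
  i=4: -4.0330·-2.0540 − -1.9009·0.9986 = +10.1820 (running +31.7075)
  i=5: -1.9009·-2.5758 − -1.1220·-2.0540 = +2.5918 (running +34.2993)
  i=6: -1.1220·-2.4621 − 2.4759·-2.5758 = +9.1400 (running +43.4393)
  i=7: 2.4759·-1.0827 − 2.9130·-2.4621 = +4.4914 (running +47.9307)
  i=8: 2.9130·1.4547 − 1.9962·-1.0827 = +6.3989 (running +54.3297)
Area = |Σ|/2 = |54.3297|/2 = 27.1648

Area at t=0.264: 27.1648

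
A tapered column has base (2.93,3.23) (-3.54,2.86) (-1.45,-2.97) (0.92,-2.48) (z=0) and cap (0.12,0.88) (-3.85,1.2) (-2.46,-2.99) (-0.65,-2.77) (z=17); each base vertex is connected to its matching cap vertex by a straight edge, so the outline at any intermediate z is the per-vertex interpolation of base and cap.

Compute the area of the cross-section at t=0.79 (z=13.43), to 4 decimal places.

Cross-section at t=0.79: each vertex is (1-t)·p0[i] + t·p1[i].
  v1: (1-0.79)·(2.93,3.23) + 0.79·(0.12,0.88) = (0.7101,1.3735)
  v2: (1-0.79)·(-3.54,2.86) + 0.79·(-3.85,1.2) = (-3.7849,1.5486)
  v3: (1-0.79)·(-1.45,-2.97) + 0.79·(-2.46,-2.99) = (-2.2479,-2.9858)
  v4: (1-0.79)·(0.92,-2.48) + 0.79·(-0.65,-2.77) = (-0.3203,-2.7091)
Shoelace sum Σ(x_i·y_{i+1} − x_{i+1}·y_i):
  i=1: 0.7101·1.5486 − -3.7849·1.3735 = +6.2982 (running +6.2982)
  i=2: -3.7849·-2.9858 − -2.2479·1.5486 = +14.7821 (running +21.0803)
  i=3: -2.2479·-2.7091 − -0.3203·-2.9858 = +5.1334 (running +26.2137)
  i=4: -0.3203·1.3735 − 0.7101·-2.7091 = +1.4838 (running +27.6975)
Area = |Σ|/2 = |27.6975|/2 = 13.8488

Area at t=0.79: 13.8488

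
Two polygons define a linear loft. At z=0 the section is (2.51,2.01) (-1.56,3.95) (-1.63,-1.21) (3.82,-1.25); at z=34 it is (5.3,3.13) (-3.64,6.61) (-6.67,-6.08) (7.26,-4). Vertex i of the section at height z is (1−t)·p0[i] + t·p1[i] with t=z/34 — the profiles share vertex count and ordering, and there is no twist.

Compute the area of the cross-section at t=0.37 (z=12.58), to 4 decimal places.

Area at t=0.37: 45.5147

Cross-section at t=0.37: each vertex is (1-t)·p0[i] + t·p1[i].
  v1: (1-0.37)·(2.51,2.01) + 0.37·(5.3,3.13) = (3.5423,2.4244)
  v2: (1-0.37)·(-1.56,3.95) + 0.37·(-3.64,6.61) = (-2.3296,4.9342)
  v3: (1-0.37)·(-1.63,-1.21) + 0.37·(-6.67,-6.08) = (-3.4948,-3.0119)
  v4: (1-0.37)·(3.82,-1.25) + 0.37·(7.26,-4) = (5.0928,-2.2675)
Shoelace sum Σ(x_i·y_{i+1} − x_{i+1}·y_i):
  i=1: 3.5423·4.9342 − -2.3296·2.4244 = +23.1263 (running +23.1263)
  i=2: -2.3296·-3.0119 − -3.4948·4.9342 = +24.2606 (running +47.3869)
  i=3: -3.4948·-2.2675 − 5.0928·-3.0119 = +23.2635 (running +70.6503)
  i=4: 5.0928·2.4244 − 3.5423·-2.2675 = +20.3791 (running +91.0295)
Area = |Σ|/2 = |91.0295|/2 = 45.5147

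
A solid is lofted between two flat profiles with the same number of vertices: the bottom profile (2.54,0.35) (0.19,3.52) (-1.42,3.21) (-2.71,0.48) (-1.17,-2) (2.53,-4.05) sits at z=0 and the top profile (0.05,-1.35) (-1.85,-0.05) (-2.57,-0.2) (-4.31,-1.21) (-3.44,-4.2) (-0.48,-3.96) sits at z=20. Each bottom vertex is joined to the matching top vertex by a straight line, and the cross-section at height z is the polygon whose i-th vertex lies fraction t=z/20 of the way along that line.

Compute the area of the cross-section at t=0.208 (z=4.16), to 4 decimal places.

Cross-section at t=0.208: each vertex is (1-t)·p0[i] + t·p1[i].
  v1: (1-0.208)·(2.54,0.35) + 0.208·(0.05,-1.35) = (2.0221,-0.0036)
  v2: (1-0.208)·(0.19,3.52) + 0.208·(-1.85,-0.05) = (-0.2343,2.7774)
  v3: (1-0.208)·(-1.42,3.21) + 0.208·(-2.57,-0.2) = (-1.6592,2.5007)
  v4: (1-0.208)·(-2.71,0.48) + 0.208·(-4.31,-1.21) = (-3.0428,0.1285)
  v5: (1-0.208)·(-1.17,-2) + 0.208·(-3.44,-4.2) = (-1.6422,-2.4576)
  v6: (1-0.208)·(2.53,-4.05) + 0.208·(-0.48,-3.96) = (1.9039,-4.0313)
Shoelace sum Σ(x_i·y_{i+1} − x_{i+1}·y_i):
  i=1: 2.0221·2.7774 − -0.2343·-0.0036 = +5.6154 (running +5.6154)
  i=2: -0.2343·2.5007 − -1.6592·2.7774 = +4.0224 (running +9.6377)
  i=3: -1.6592·0.1285 − -3.0428·2.5007 = +7.3960 (running +17.0337)
  i=4: -3.0428·-2.4576 − -1.6422·0.1285 = +7.6890 (running +24.7227)
  i=5: -1.6422·-4.0313 − 1.9039·-2.4576 = +11.2991 (running +36.0218)
  i=6: 1.9039·-0.0036 − 2.0221·-4.0313 = +8.1447 (running +44.1665)
Area = |Σ|/2 = |44.1665|/2 = 22.0833

Area at t=0.208: 22.0833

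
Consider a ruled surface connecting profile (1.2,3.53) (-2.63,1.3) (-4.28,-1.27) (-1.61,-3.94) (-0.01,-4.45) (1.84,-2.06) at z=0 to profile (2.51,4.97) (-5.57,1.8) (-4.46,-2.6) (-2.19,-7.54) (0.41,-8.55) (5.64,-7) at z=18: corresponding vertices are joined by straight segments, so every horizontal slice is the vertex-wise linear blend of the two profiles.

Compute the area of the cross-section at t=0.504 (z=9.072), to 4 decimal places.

Cross-section at t=0.504: each vertex is (1-t)·p0[i] + t·p1[i].
  v1: (1-0.504)·(1.2,3.53) + 0.504·(2.51,4.97) = (1.8602,4.2558)
  v2: (1-0.504)·(-2.63,1.3) + 0.504·(-5.57,1.8) = (-4.1118,1.5520)
  v3: (1-0.504)·(-4.28,-1.27) + 0.504·(-4.46,-2.6) = (-4.3707,-1.9403)
  v4: (1-0.504)·(-1.61,-3.94) + 0.504·(-2.19,-7.54) = (-1.9023,-5.7544)
  v5: (1-0.504)·(-0.01,-4.45) + 0.504·(0.41,-8.55) = (0.2017,-6.5164)
  v6: (1-0.504)·(1.84,-2.06) + 0.504·(5.64,-7) = (3.7552,-4.5498)
Shoelace sum Σ(x_i·y_{i+1} − x_{i+1}·y_i):
  i=1: 1.8602·1.5520 − -4.1118·4.2558 = +20.3858 (running +20.3858)
  i=2: -4.1118·-1.9403 − -4.3707·1.5520 = +14.7615 (running +35.1472)
  i=3: -4.3707·-5.7544 − -1.9023·-1.9403 = +21.4598 (running +56.6070)
  i=4: -1.9023·-6.5164 − 0.2017·-5.7544 = +13.5568 (running +70.1638)
  i=5: 0.2017·-4.5498 − 3.7552·-6.5164 = +23.5528 (running +93.7166)
  i=6: 3.7552·4.2558 − 1.8602·-4.5498 = +24.4449 (running +118.1615)
Area = |Σ|/2 = |118.1615|/2 = 59.0807

Area at t=0.504: 59.0807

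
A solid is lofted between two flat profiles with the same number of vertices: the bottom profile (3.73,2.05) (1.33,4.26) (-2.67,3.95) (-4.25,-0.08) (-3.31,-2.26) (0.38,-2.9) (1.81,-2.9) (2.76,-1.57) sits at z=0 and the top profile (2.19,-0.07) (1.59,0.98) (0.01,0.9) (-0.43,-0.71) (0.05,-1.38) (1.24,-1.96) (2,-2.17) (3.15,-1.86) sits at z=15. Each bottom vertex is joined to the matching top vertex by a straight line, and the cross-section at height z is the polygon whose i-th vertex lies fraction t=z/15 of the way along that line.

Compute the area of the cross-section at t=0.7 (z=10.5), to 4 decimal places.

Cross-section at t=0.7: each vertex is (1-t)·p0[i] + t·p1[i].
  v1: (1-0.7)·(3.73,2.05) + 0.7·(2.19,-0.07) = (2.6520,0.5660)
  v2: (1-0.7)·(1.33,4.26) + 0.7·(1.59,0.98) = (1.5120,1.9640)
  v3: (1-0.7)·(-2.67,3.95) + 0.7·(0.01,0.9) = (-0.7940,1.8150)
  v4: (1-0.7)·(-4.25,-0.08) + 0.7·(-0.43,-0.71) = (-1.5760,-0.5210)
  v5: (1-0.7)·(-3.31,-2.26) + 0.7·(0.05,-1.38) = (-0.9580,-1.6440)
  v6: (1-0.7)·(0.38,-2.9) + 0.7·(1.24,-1.96) = (0.9820,-2.2420)
  v7: (1-0.7)·(1.81,-2.9) + 0.7·(2,-2.17) = (1.9430,-2.3890)
  v8: (1-0.7)·(2.76,-1.57) + 0.7·(3.15,-1.86) = (3.0330,-1.7730)
Shoelace sum Σ(x_i·y_{i+1} − x_{i+1}·y_i):
  i=1: 2.6520·1.9640 − 1.5120·0.5660 = +4.3527 (running +4.3527)
  i=2: 1.5120·1.8150 − -0.7940·1.9640 = +4.3037 (running +8.6564)
  i=3: -0.7940·-0.5210 − -1.5760·1.8150 = +3.2741 (running +11.9305)
  i=4: -1.5760·-1.6440 − -0.9580·-0.5210 = +2.0918 (running +14.0224)
  i=5: -0.9580·-2.2420 − 0.9820·-1.6440 = +3.7622 (running +17.7846)
  i=6: 0.9820·-2.3890 − 1.9430·-2.2420 = +2.0102 (running +19.7948)
  i=7: 1.9430·-1.7730 − 3.0330·-2.3890 = +3.8009 (running +23.5957)
  i=8: 3.0330·0.5660 − 2.6520·-1.7730 = +6.4187 (running +30.0144)
Area = |Σ|/2 = |30.0144|/2 = 15.0072

Area at t=0.7: 15.0072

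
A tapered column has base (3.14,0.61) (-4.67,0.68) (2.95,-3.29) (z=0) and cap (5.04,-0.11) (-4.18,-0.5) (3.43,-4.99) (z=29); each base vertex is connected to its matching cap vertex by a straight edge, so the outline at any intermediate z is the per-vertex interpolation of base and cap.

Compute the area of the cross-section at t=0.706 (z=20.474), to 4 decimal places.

Area at t=0.706: 20.0649

Cross-section at t=0.706: each vertex is (1-t)·p0[i] + t·p1[i].
  v1: (1-0.706)·(3.14,0.61) + 0.706·(5.04,-0.11) = (4.4814,0.1017)
  v2: (1-0.706)·(-4.67,0.68) + 0.706·(-4.18,-0.5) = (-4.3241,-0.1531)
  v3: (1-0.706)·(2.95,-3.29) + 0.706·(3.43,-4.99) = (3.2889,-4.4902)
Shoelace sum Σ(x_i·y_{i+1} − x_{i+1}·y_i):
  i=1: 4.4814·-0.1531 − -4.3241·0.1017 = -0.2463 (running -0.2463)
  i=2: -4.3241·-4.4902 − 3.2889·-0.1531 = +19.9194 (running +19.6730)
  i=3: 3.2889·0.1017 − 4.4814·-4.4902 = +20.4568 (running +40.1298)
Area = |Σ|/2 = |40.1298|/2 = 20.0649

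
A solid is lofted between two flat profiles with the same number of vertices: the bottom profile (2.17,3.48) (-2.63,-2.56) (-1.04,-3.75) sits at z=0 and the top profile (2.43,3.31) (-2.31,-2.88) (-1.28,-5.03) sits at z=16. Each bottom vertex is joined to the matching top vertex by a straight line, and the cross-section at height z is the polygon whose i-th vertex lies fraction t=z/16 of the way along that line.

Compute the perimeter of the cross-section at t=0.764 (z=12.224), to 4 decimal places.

Cross-section at t=0.764: each vertex is (1-t)·p0[i] + t·p1[i].
  v1: (1-0.764)·(2.17,3.48) + 0.764·(2.43,3.31) = (2.3686,3.3501)
  v2: (1-0.764)·(-2.63,-2.56) + 0.764·(-2.31,-2.88) = (-2.3855,-2.8045)
  v3: (1-0.764)·(-1.04,-3.75) + 0.764·(-1.28,-5.03) = (-1.2234,-4.7279)
Perimeter = Σ |v_{i+1} − v_i|:
  edge 1→2: √(-4.7542² + -6.1546²) = 7.7770 (running 7.7770)
  edge 2→3: √(1.1622² + -1.9234²) = 2.2473 (running 10.0242)
  edge 3→1: √(3.5920² + 8.0780²) = 8.8407 (running 18.8649)
Perimeter = 18.8649

Perimeter at t=0.764: 18.8649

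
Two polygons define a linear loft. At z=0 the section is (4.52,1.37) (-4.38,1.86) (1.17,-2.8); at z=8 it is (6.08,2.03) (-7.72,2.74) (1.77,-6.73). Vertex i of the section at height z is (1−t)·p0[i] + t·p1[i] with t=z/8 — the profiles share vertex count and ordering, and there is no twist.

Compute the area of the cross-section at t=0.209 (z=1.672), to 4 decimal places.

Cross-section at t=0.209: each vertex is (1-t)·p0[i] + t·p1[i].
  v1: (1-0.209)·(4.52,1.37) + 0.209·(6.08,2.03) = (4.8460,1.5079)
  v2: (1-0.209)·(-4.38,1.86) + 0.209·(-7.72,2.74) = (-5.0781,2.0439)
  v3: (1-0.209)·(1.17,-2.8) + 0.209·(1.77,-6.73) = (1.2954,-3.6214)
Shoelace sum Σ(x_i·y_{i+1} − x_{i+1}·y_i):
  i=1: 4.8460·2.0439 − -5.0781·1.5079 = +17.5623 (running +17.5623)
  i=2: -5.0781·-3.6214 − 1.2954·2.0439 = +15.7418 (running +33.3042)
  i=3: 1.2954·1.5079 − 4.8460·-3.6214 = +19.5027 (running +52.8069)
Area = |Σ|/2 = |52.8069|/2 = 26.4034

Area at t=0.209: 26.4034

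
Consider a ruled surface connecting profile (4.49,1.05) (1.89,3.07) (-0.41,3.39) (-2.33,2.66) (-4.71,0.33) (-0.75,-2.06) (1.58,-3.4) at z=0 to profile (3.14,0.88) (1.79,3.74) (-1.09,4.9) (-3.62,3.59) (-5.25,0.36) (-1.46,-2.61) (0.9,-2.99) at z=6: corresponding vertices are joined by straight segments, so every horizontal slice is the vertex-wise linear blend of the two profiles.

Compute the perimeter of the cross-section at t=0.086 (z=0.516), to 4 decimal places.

Perimeter at t=0.086: 23.6304

Cross-section at t=0.086: each vertex is (1-t)·p0[i] + t·p1[i].
  v1: (1-0.086)·(4.49,1.05) + 0.086·(3.14,0.88) = (4.3739,1.0354)
  v2: (1-0.086)·(1.89,3.07) + 0.086·(1.79,3.74) = (1.8814,3.1276)
  v3: (1-0.086)·(-0.41,3.39) + 0.086·(-1.09,4.9) = (-0.4685,3.5199)
  v4: (1-0.086)·(-2.33,2.66) + 0.086·(-3.62,3.59) = (-2.4409,2.7400)
  v5: (1-0.086)·(-4.71,0.33) + 0.086·(-5.25,0.36) = (-4.7564,0.3326)
  v6: (1-0.086)·(-0.75,-2.06) + 0.086·(-1.46,-2.61) = (-0.8111,-2.1073)
  v7: (1-0.086)·(1.58,-3.4) + 0.086·(0.9,-2.99) = (1.5215,-3.3647)
Perimeter = Σ |v_{i+1} − v_i|:
  edge 1→2: √(-2.4925² + 2.0922²) = 3.2542 (running 3.2542)
  edge 2→3: √(-2.3499² + 0.3922²) = 2.3824 (running 5.6366)
  edge 3→4: √(-1.9725² + -0.7799²) = 2.1210 (running 7.7577)
  edge 4→5: √(-2.3155² + -2.4074²) = 3.3402 (running 11.0979)
  edge 5→6: √(3.9454² + -2.4399²) = 4.6389 (running 15.7368)
  edge 6→7: √(2.3326² + -1.2574²) = 2.6499 (running 18.3867)
  edge 7→1: √(2.8524² + 4.4001²) = 5.2438 (running 23.6304)
Perimeter = 23.6304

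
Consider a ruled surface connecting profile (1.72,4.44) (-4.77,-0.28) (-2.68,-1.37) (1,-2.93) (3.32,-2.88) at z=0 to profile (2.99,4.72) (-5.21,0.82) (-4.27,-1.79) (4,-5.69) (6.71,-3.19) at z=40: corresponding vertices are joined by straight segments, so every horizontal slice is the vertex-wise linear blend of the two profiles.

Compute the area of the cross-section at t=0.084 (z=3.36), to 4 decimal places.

Area at t=0.084: 33.5768

Cross-section at t=0.084: each vertex is (1-t)·p0[i] + t·p1[i].
  v1: (1-0.084)·(1.72,4.44) + 0.084·(2.99,4.72) = (1.8267,4.4635)
  v2: (1-0.084)·(-4.77,-0.28) + 0.084·(-5.21,0.82) = (-4.8070,-0.1876)
  v3: (1-0.084)·(-2.68,-1.37) + 0.084·(-4.27,-1.79) = (-2.8136,-1.4053)
  v4: (1-0.084)·(1,-2.93) + 0.084·(4,-5.69) = (1.2520,-3.1618)
  v5: (1-0.084)·(3.32,-2.88) + 0.084·(6.71,-3.19) = (3.6048,-2.9060)
Shoelace sum Σ(x_i·y_{i+1} − x_{i+1}·y_i):
  i=1: 1.8267·-0.1876 − -4.8070·4.4635 = +21.1133 (running +21.1133)
  i=2: -4.8070·-1.4053 − -2.8136·-0.1876 = +6.2273 (running +27.3406)
  i=3: -2.8136·-3.1618 − 1.2520·-1.4053 = +10.6554 (running +37.9960)
  i=4: 1.2520·-2.9060 − 3.6048·-3.1618 = +7.7593 (running +45.7553)
  i=5: 3.6048·4.4635 − 1.8267·-2.9060 = +21.3983 (running +67.1537)
Area = |Σ|/2 = |67.1537|/2 = 33.5768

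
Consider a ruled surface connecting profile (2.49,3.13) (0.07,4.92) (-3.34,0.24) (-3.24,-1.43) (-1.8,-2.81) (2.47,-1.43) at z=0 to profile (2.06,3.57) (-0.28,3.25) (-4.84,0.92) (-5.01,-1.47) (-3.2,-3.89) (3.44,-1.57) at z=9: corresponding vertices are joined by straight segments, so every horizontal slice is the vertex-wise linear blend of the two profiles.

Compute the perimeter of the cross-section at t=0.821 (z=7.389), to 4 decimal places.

Perimeter at t=0.821: 24.3424

Cross-section at t=0.821: each vertex is (1-t)·p0[i] + t·p1[i].
  v1: (1-0.821)·(2.49,3.13) + 0.821·(2.06,3.57) = (2.1370,3.4912)
  v2: (1-0.821)·(0.07,4.92) + 0.821·(-0.28,3.25) = (-0.2173,3.5489)
  v3: (1-0.821)·(-3.34,0.24) + 0.821·(-4.84,0.92) = (-4.5715,0.7983)
  v4: (1-0.821)·(-3.24,-1.43) + 0.821·(-5.01,-1.47) = (-4.6932,-1.4628)
  v5: (1-0.821)·(-1.8,-2.81) + 0.821·(-3.2,-3.89) = (-2.9494,-3.6967)
  v6: (1-0.821)·(2.47,-1.43) + 0.821·(3.44,-1.57) = (3.2664,-1.5449)
Perimeter = Σ |v_{i+1} − v_i|:
  edge 1→2: √(-2.3543² + 0.0577²) = 2.3550 (running 2.3550)
  edge 2→3: √(-4.3541² + -2.7507²) = 5.1502 (running 7.5052)
  edge 3→4: √(-0.1217² + -2.2611²) = 2.2644 (running 9.7696)
  edge 4→5: √(1.7438² + -2.2338²) = 2.8339 (running 12.6035)
  edge 5→6: √(6.2158² + 2.1517²) = 6.5777 (running 19.1812)
  edge 6→1: √(-1.1294² + 5.0362²) = 5.1613 (running 24.3424)
Perimeter = 24.3424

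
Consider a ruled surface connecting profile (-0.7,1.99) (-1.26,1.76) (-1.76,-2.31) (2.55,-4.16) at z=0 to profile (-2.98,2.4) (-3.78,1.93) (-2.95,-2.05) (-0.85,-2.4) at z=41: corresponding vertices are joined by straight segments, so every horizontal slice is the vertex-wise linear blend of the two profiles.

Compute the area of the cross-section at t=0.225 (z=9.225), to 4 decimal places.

Area at t=0.225: 10.0927

Cross-section at t=0.225: each vertex is (1-t)·p0[i] + t·p1[i].
  v1: (1-0.225)·(-0.7,1.99) + 0.225·(-2.98,2.4) = (-1.2130,2.0823)
  v2: (1-0.225)·(-1.26,1.76) + 0.225·(-3.78,1.93) = (-1.8270,1.7983)
  v3: (1-0.225)·(-1.76,-2.31) + 0.225·(-2.95,-2.05) = (-2.0278,-2.2515)
  v4: (1-0.225)·(2.55,-4.16) + 0.225·(-0.85,-2.4) = (1.7850,-3.7640)
Shoelace sum Σ(x_i·y_{i+1} − x_{i+1}·y_i):
  i=1: -1.2130·1.7983 − -1.8270·2.0823 = +1.6230 (running +1.6230)
  i=2: -1.8270·-2.2515 − -2.0278·1.7983 = +7.7599 (running +9.3829)
  i=3: -2.0278·-3.7640 − 1.7850·-2.2515 = +11.6514 (running +21.0343)
  i=4: 1.7850·2.0823 − -1.2130·-3.7640 = -0.8489 (running +20.1853)
Area = |Σ|/2 = |20.1853|/2 = 10.0927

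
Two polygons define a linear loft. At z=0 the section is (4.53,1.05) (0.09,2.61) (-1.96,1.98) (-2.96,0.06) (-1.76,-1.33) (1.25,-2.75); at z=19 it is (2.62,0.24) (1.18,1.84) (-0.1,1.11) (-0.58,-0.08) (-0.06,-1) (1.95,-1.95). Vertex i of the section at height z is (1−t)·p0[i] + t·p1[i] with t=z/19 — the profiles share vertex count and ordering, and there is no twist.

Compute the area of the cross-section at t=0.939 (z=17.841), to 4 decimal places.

Cross-section at t=0.939: each vertex is (1-t)·p0[i] + t·p1[i].
  v1: (1-0.939)·(4.53,1.05) + 0.939·(2.62,0.24) = (2.7365,0.2894)
  v2: (1-0.939)·(0.09,2.61) + 0.939·(1.18,1.84) = (1.1135,1.8870)
  v3: (1-0.939)·(-1.96,1.98) + 0.939·(-0.1,1.11) = (-0.2135,1.1631)
  v4: (1-0.939)·(-2.96,0.06) + 0.939·(-0.58,-0.08) = (-0.7252,-0.0715)
  v5: (1-0.939)·(-1.76,-1.33) + 0.939·(-0.06,-1) = (-0.1637,-1.0201)
  v6: (1-0.939)·(1.25,-2.75) + 0.939·(1.95,-1.95) = (1.9073,-1.9988)
Shoelace sum Σ(x_i·y_{i+1} − x_{i+1}·y_i):
  i=1: 2.7365·1.8870 − 1.1135·0.2894 = +4.8415 (running +4.8415)
  i=2: 1.1135·1.1631 − -0.2135·1.8870 = +1.6979 (running +6.5393)
  i=3: -0.2135·-0.0715 − -0.7252·1.1631 = +0.8587 (running +7.3980)
  i=4: -0.7252·-1.0201 − -0.1637·-0.0715 = +0.7281 (running +8.1261)
  i=5: -0.1637·-1.9988 − 1.9073·-1.0201 = +2.2729 (running +10.3990)
  i=6: 1.9073·0.2894 − 2.7365·-1.9988 = +6.0217 (running +16.4207)
Area = |Σ|/2 = |16.4207|/2 = 8.2104

Area at t=0.939: 8.2104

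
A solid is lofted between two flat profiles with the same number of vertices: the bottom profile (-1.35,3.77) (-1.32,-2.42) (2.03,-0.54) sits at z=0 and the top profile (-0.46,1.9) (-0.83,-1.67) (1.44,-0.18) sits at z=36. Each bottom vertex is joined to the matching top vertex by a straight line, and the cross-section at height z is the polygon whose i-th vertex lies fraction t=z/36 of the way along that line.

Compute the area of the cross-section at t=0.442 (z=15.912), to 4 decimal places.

Area at t=0.442: 7.1022

Cross-section at t=0.442: each vertex is (1-t)·p0[i] + t·p1[i].
  v1: (1-0.442)·(-1.35,3.77) + 0.442·(-0.46,1.9) = (-0.9566,2.9435)
  v2: (1-0.442)·(-1.32,-2.42) + 0.442·(-0.83,-1.67) = (-1.1034,-2.0885)
  v3: (1-0.442)·(2.03,-0.54) + 0.442·(1.44,-0.18) = (1.7692,-0.3809)
Shoelace sum Σ(x_i·y_{i+1} − x_{i+1}·y_i):
  i=1: -0.9566·-2.0885 − -1.1034·2.9435 = +5.2458 (running +5.2458)
  i=2: -1.1034·-0.3809 − 1.7692·-2.0885 = +4.1153 (running +9.3611)
  i=3: 1.7692·2.9435 − -0.9566·-0.3809 = +4.8433 (running +14.2043)
Area = |Σ|/2 = |14.2043|/2 = 7.1022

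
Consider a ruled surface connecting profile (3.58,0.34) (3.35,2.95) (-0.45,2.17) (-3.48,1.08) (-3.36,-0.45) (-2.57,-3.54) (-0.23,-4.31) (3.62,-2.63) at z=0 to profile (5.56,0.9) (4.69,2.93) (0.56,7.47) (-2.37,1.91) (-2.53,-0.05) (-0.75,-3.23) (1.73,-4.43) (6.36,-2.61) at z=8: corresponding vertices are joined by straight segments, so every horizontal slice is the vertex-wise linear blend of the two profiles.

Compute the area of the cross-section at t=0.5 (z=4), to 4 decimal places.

Cross-section at t=0.5: each vertex is (1-t)·p0[i] + t·p1[i].
  v1: (1-0.5)·(3.58,0.34) + 0.5·(5.56,0.9) = (4.5700,0.6200)
  v2: (1-0.5)·(3.35,2.95) + 0.5·(4.69,2.93) = (4.0200,2.9400)
  v3: (1-0.5)·(-0.45,2.17) + 0.5·(0.56,7.47) = (0.0550,4.8200)
  v4: (1-0.5)·(-3.48,1.08) + 0.5·(-2.37,1.91) = (-2.9250,1.4950)
  v5: (1-0.5)·(-3.36,-0.45) + 0.5·(-2.53,-0.05) = (-2.9450,-0.2500)
  v6: (1-0.5)·(-2.57,-3.54) + 0.5·(-0.75,-3.23) = (-1.6600,-3.3850)
  v7: (1-0.5)·(-0.23,-4.31) + 0.5·(1.73,-4.43) = (0.7500,-4.3700)
  v8: (1-0.5)·(3.62,-2.63) + 0.5·(6.36,-2.61) = (4.9900,-2.6200)
Shoelace sum Σ(x_i·y_{i+1} − x_{i+1}·y_i):
  i=1: 4.5700·2.9400 − 4.0200·0.6200 = +10.9434 (running +10.9434)
  i=2: 4.0200·4.8200 − 0.0550·2.9400 = +19.2147 (running +30.1581)
  i=3: 0.0550·1.4950 − -2.9250·4.8200 = +14.1807 (running +44.3388)
  i=4: -2.9250·-0.2500 − -2.9450·1.4950 = +5.1340 (running +49.4729)
  i=5: -2.9450·-3.3850 − -1.6600·-0.2500 = +9.5538 (running +59.0267)
  i=6: -1.6600·-4.3700 − 0.7500·-3.3850 = +9.7929 (running +68.8196)
  i=7: 0.7500·-2.6200 − 4.9900·-4.3700 = +19.8413 (running +88.6609)
  i=8: 4.9900·0.6200 − 4.5700·-2.6200 = +15.0672 (running +103.7281)
Area = |Σ|/2 = |103.7281|/2 = 51.8641

Area at t=0.5: 51.8641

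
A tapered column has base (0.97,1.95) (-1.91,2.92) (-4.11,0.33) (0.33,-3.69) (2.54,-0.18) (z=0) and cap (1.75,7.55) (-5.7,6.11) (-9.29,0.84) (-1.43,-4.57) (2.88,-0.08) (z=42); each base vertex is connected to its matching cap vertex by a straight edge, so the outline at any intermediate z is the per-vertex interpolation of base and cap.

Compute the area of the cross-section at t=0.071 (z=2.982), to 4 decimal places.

Cross-section at t=0.071: each vertex is (1-t)·p0[i] + t·p1[i].
  v1: (1-0.071)·(0.97,1.95) + 0.071·(1.75,7.55) = (1.0254,2.3476)
  v2: (1-0.071)·(-1.91,2.92) + 0.071·(-5.7,6.11) = (-2.1791,3.1465)
  v3: (1-0.071)·(-4.11,0.33) + 0.071·(-9.29,0.84) = (-4.4778,0.3662)
  v4: (1-0.071)·(0.33,-3.69) + 0.071·(-1.43,-4.57) = (0.2050,-3.7525)
  v5: (1-0.071)·(2.54,-0.18) + 0.071·(2.88,-0.08) = (2.5641,-0.1729)
Shoelace sum Σ(x_i·y_{i+1} − x_{i+1}·y_i):
  i=1: 1.0254·3.1465 − -2.1791·2.3476 = +8.3420 (running +8.3420)
  i=2: -2.1791·0.3662 − -4.4778·3.1465 = +13.2913 (running +21.6333)
  i=3: -4.4778·-3.7525 − 0.2050·0.3662 = +16.7277 (running +38.3610)
  i=4: 0.2050·-0.1729 − 2.5641·-3.7525 = +9.5864 (running +47.9474)
  i=5: 2.5641·2.3476 − 1.0254·-0.1729 = +6.1969 (running +54.1443)
Area = |Σ|/2 = |54.1443|/2 = 27.0721

Area at t=0.071: 27.0721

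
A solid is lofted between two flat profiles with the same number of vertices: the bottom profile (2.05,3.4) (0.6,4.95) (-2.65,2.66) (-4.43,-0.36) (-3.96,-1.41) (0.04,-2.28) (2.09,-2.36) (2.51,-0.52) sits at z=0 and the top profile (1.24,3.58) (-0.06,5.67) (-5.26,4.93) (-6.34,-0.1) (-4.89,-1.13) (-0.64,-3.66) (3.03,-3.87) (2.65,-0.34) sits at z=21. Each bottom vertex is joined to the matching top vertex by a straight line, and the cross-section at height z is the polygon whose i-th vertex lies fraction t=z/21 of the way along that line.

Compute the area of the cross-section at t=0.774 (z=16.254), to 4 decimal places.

Area at t=0.774: 55.4974

Cross-section at t=0.774: each vertex is (1-t)·p0[i] + t·p1[i].
  v1: (1-0.774)·(2.05,3.4) + 0.774·(1.24,3.58) = (1.4231,3.5393)
  v2: (1-0.774)·(0.6,4.95) + 0.774·(-0.06,5.67) = (0.0892,5.5073)
  v3: (1-0.774)·(-2.65,2.66) + 0.774·(-5.26,4.93) = (-4.6701,4.4170)
  v4: (1-0.774)·(-4.43,-0.36) + 0.774·(-6.34,-0.1) = (-5.9083,-0.1588)
  v5: (1-0.774)·(-3.96,-1.41) + 0.774·(-4.89,-1.13) = (-4.6798,-1.1933)
  v6: (1-0.774)·(0.04,-2.28) + 0.774·(-0.64,-3.66) = (-0.4863,-3.3481)
  v7: (1-0.774)·(2.09,-2.36) + 0.774·(3.03,-3.87) = (2.8176,-3.5287)
  v8: (1-0.774)·(2.51,-0.52) + 0.774·(2.65,-0.34) = (2.6184,-0.3807)
Shoelace sum Σ(x_i·y_{i+1} − x_{i+1}·y_i):
  i=1: 1.4231·5.5073 − 0.0892·3.5393 = +7.5216 (running +7.5216)
  i=2: 0.0892·4.4170 − -4.6701·5.5073 = +26.1136 (running +33.6352)
  i=3: -4.6701·-0.1588 − -5.9083·4.4170 = +26.8385 (running +60.4737)
  i=4: -5.9083·-1.1933 − -4.6798·-0.1588 = +6.3073 (running +66.7810)
  i=5: -4.6798·-3.3481 − -0.4863·-1.1933 = +15.0883 (running +81.8693)
  i=6: -0.4863·-3.5287 − 2.8176·-3.3481 = +11.1496 (running +93.0189)
  i=7: 2.8176·-0.3807 − 2.6184·-3.5287 = +8.1669 (running +101.1858)
  i=8: 2.6184·3.5393 − 1.4231·-0.3807 = +9.8089 (running +110.9948)
Area = |Σ|/2 = |110.9948|/2 = 55.4974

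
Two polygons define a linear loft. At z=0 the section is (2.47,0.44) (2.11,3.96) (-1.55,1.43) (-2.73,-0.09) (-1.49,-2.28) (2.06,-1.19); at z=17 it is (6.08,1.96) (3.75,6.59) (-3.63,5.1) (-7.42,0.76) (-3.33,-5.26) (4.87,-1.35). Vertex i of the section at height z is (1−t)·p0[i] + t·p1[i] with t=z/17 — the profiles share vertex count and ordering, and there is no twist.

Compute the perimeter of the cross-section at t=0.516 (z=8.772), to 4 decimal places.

Cross-section at t=0.516: each vertex is (1-t)·p0[i] + t·p1[i].
  v1: (1-0.516)·(2.47,0.44) + 0.516·(6.08,1.96) = (4.3328,1.2243)
  v2: (1-0.516)·(2.11,3.96) + 0.516·(3.75,6.59) = (2.9562,5.3171)
  v3: (1-0.516)·(-1.55,1.43) + 0.516·(-3.63,5.1) = (-2.6233,3.3237)
  v4: (1-0.516)·(-2.73,-0.09) + 0.516·(-7.42,0.76) = (-5.1500,0.3486)
  v5: (1-0.516)·(-1.49,-2.28) + 0.516·(-3.33,-5.26) = (-2.4394,-3.8177)
  v6: (1-0.516)·(2.06,-1.19) + 0.516·(4.87,-1.35) = (3.5100,-1.2726)
Perimeter = Σ |v_{i+1} − v_i|:
  edge 1→2: √(-1.3765² + 4.0928²) = 4.3180 (running 4.3180)
  edge 2→3: √(-5.5795² + -1.9934²) = 5.9249 (running 10.2429)
  edge 3→4: √(-2.5268² + -2.9751²) = 3.9033 (running 14.1463)
  edge 4→5: √(2.7106² + -4.1663²) = 4.9704 (running 19.1167)
  edge 5→6: √(5.9494² + 2.5451²) = 6.4709 (running 25.5876)
  edge 6→1: √(0.8228² + 2.4969²) = 2.6290 (running 28.2166)
Perimeter = 28.2166

Perimeter at t=0.516: 28.2166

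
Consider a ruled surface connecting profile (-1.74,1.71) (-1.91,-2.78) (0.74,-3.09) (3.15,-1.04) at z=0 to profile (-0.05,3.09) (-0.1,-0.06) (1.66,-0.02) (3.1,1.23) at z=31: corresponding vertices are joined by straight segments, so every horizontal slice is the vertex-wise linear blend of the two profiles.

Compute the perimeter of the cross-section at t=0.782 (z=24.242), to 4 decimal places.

Cross-section at t=0.782: each vertex is (1-t)·p0[i] + t·p1[i].
  v1: (1-0.782)·(-1.74,1.71) + 0.782·(-0.05,3.09) = (-0.4184,2.7892)
  v2: (1-0.782)·(-1.91,-2.78) + 0.782·(-0.1,-0.06) = (-0.4946,-0.6530)
  v3: (1-0.782)·(0.74,-3.09) + 0.782·(1.66,-0.02) = (1.4594,-0.6893)
  v4: (1-0.782)·(3.15,-1.04) + 0.782·(3.1,1.23) = (3.1109,0.7351)
Perimeter = Σ |v_{i+1} − v_i|:
  edge 1→2: √(-0.0762² + -3.4421²) = 3.4430 (running 3.4430)
  edge 2→3: √(1.9540² + -0.0363²) = 1.9544 (running 5.3973)
  edge 3→4: √(1.6515² + 1.4244²) = 2.1809 (running 7.5782)
  edge 4→1: √(-3.5293² + 2.0540²) = 4.0835 (running 11.6617)
Perimeter = 11.6617

Perimeter at t=0.782: 11.6617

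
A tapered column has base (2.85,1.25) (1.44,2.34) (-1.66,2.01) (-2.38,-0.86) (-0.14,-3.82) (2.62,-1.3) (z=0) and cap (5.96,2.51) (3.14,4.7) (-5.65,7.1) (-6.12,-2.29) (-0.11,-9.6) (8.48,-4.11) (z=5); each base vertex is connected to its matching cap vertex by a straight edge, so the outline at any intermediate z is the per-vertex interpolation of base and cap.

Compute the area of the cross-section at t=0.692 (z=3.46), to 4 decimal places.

Area at t=0.692: 101.8156

Cross-section at t=0.692: each vertex is (1-t)·p0[i] + t·p1[i].
  v1: (1-0.692)·(2.85,1.25) + 0.692·(5.96,2.51) = (5.0021,2.1219)
  v2: (1-0.692)·(1.44,2.34) + 0.692·(3.14,4.7) = (2.6164,3.9731)
  v3: (1-0.692)·(-1.66,2.01) + 0.692·(-5.65,7.1) = (-4.4211,5.5323)
  v4: (1-0.692)·(-2.38,-0.86) + 0.692·(-6.12,-2.29) = (-4.9681,-1.8496)
  v5: (1-0.692)·(-0.14,-3.82) + 0.692·(-0.11,-9.6) = (-0.1192,-7.8198)
  v6: (1-0.692)·(2.62,-1.3) + 0.692·(8.48,-4.11) = (6.6751,-3.2445)
Shoelace sum Σ(x_i·y_{i+1} − x_{i+1}·y_i):
  i=1: 5.0021·3.9731 − 2.6164·2.1219 = +14.3222 (running +14.3222)
  i=2: 2.6164·5.5323 − -4.4211·3.9731 = +32.0401 (running +46.3624)
  i=3: -4.4211·-1.8496 − -4.9681·5.5323 = +35.6619 (running +82.0242)
  i=4: -4.9681·-7.8198 − -0.1192·-1.8496 = +38.6287 (running +120.6529)
  i=5: -0.1192·-3.2445 − 6.6751·-7.8198 = +52.5847 (running +173.2376)
  i=6: 6.6751·2.1219 − 5.0021·-3.2445 = +30.3935 (running +203.6311)
Area = |Σ|/2 = |203.6311|/2 = 101.8156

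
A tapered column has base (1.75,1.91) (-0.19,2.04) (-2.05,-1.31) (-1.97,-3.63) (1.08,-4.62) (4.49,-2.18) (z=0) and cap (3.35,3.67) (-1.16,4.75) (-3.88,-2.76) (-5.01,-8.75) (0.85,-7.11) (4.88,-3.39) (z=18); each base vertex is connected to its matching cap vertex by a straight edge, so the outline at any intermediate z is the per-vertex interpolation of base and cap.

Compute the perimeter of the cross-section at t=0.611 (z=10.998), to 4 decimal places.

Perimeter at t=0.611: 30.5623

Cross-section at t=0.611: each vertex is (1-t)·p0[i] + t·p1[i].
  v1: (1-0.611)·(1.75,1.91) + 0.611·(3.35,3.67) = (2.7276,2.9854)
  v2: (1-0.611)·(-0.19,2.04) + 0.611·(-1.16,4.75) = (-0.7827,3.6958)
  v3: (1-0.611)·(-2.05,-1.31) + 0.611·(-3.88,-2.76) = (-3.1681,-2.1959)
  v4: (1-0.611)·(-1.97,-3.63) + 0.611·(-5.01,-8.75) = (-3.8274,-6.7583)
  v5: (1-0.611)·(1.08,-4.62) + 0.611·(0.85,-7.11) = (0.9395,-6.1414)
  v6: (1-0.611)·(4.49,-2.18) + 0.611·(4.88,-3.39) = (4.7283,-2.9193)
Perimeter = Σ |v_{i+1} − v_i|:
  edge 1→2: √(-3.5103² + 0.7104²) = 3.5814 (running 3.5814)
  edge 2→3: √(-2.3855² + -5.8918²) = 6.3564 (running 9.9378)
  edge 3→4: √(-0.6593² + -4.5624²) = 4.6098 (running 14.5476)
  edge 4→5: √(4.7669² + 0.6169²) = 4.8067 (running 19.3542)
  edge 5→6: √(3.7888² + 3.2221²) = 4.9736 (running 24.3279)
  edge 6→1: √(-2.0007² + 5.9047²) = 6.2344 (running 30.5623)
Perimeter = 30.5623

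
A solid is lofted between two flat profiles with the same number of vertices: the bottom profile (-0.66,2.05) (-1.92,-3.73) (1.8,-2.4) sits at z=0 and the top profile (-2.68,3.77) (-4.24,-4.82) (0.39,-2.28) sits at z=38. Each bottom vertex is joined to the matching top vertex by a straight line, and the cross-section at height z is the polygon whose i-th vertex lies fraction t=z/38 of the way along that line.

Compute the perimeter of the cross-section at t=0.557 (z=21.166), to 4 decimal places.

Cross-section at t=0.557: each vertex is (1-t)·p0[i] + t·p1[i].
  v1: (1-0.557)·(-0.66,2.05) + 0.557·(-2.68,3.77) = (-1.7851,3.0080)
  v2: (1-0.557)·(-1.92,-3.73) + 0.557·(-4.24,-4.82) = (-3.2122,-4.3371)
  v3: (1-0.557)·(1.8,-2.4) + 0.557·(0.39,-2.28) = (1.0146,-2.3332)
Perimeter = Σ |v_{i+1} − v_i|:
  edge 1→2: √(-1.4271² + -7.3452²) = 7.4825 (running 7.4825)
  edge 2→3: √(4.2269² + 2.0040²) = 4.6779 (running 12.1604)
  edge 3→1: √(-2.7998² + 5.3412²) = 6.0305 (running 18.1909)
Perimeter = 18.1909

Perimeter at t=0.557: 18.1909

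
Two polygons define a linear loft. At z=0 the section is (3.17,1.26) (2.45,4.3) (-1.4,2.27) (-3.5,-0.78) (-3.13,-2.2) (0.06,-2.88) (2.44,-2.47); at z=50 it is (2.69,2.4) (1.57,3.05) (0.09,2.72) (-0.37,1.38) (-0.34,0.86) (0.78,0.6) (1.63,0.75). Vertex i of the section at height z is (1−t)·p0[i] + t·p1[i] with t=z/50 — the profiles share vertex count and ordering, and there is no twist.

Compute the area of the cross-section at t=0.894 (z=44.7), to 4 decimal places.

Area at t=0.894: 6.9519

Cross-section at t=0.894: each vertex is (1-t)·p0[i] + t·p1[i].
  v1: (1-0.894)·(3.17,1.26) + 0.894·(2.69,2.4) = (2.7409,2.2792)
  v2: (1-0.894)·(2.45,4.3) + 0.894·(1.57,3.05) = (1.6633,3.1825)
  v3: (1-0.894)·(-1.4,2.27) + 0.894·(0.09,2.72) = (-0.0679,2.6723)
  v4: (1-0.894)·(-3.5,-0.78) + 0.894·(-0.37,1.38) = (-0.7018,1.1510)
  v5: (1-0.894)·(-3.13,-2.2) + 0.894·(-0.34,0.86) = (-0.6357,0.5356)
  v6: (1-0.894)·(0.06,-2.88) + 0.894·(0.78,0.6) = (0.7037,0.2311)
  v7: (1-0.894)·(2.44,-2.47) + 0.894·(1.63,0.75) = (1.7159,0.4087)
Shoelace sum Σ(x_i·y_{i+1} − x_{i+1}·y_i):
  i=1: 2.7409·3.1825 − 1.6633·2.2792 = +4.9320 (running +4.9320)
  i=2: 1.6633·2.6723 − -0.0679·3.1825 = +4.6610 (running +9.5930)
  i=3: -0.0679·1.1510 − -0.7018·2.6723 = +1.7972 (running +11.3901)
  i=4: -0.7018·0.5356 − -0.6357·1.1510 = +0.3559 (running +11.7460)
  i=5: -0.6357·0.2311 − 0.7037·0.5356 = -0.5239 (running +11.2221)
  i=6: 0.7037·0.4087 − 1.7159·0.2311 = -0.1090 (running +11.1132)
  i=7: 1.7159·2.2792 − 2.7409·0.4087 = +2.7906 (running +13.9037)
Area = |Σ|/2 = |13.9037|/2 = 6.9519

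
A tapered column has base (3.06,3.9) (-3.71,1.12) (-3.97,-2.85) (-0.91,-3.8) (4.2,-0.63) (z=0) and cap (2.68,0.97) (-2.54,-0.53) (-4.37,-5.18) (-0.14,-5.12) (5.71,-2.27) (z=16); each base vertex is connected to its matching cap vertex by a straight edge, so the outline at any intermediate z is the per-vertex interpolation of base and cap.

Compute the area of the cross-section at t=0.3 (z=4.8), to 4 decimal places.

Area at t=0.3: 39.4330

Cross-section at t=0.3: each vertex is (1-t)·p0[i] + t·p1[i].
  v1: (1-0.3)·(3.06,3.9) + 0.3·(2.68,0.97) = (2.9460,3.0210)
  v2: (1-0.3)·(-3.71,1.12) + 0.3·(-2.54,-0.53) = (-3.3590,0.6250)
  v3: (1-0.3)·(-3.97,-2.85) + 0.3·(-4.37,-5.18) = (-4.0900,-3.5490)
  v4: (1-0.3)·(-0.91,-3.8) + 0.3·(-0.14,-5.12) = (-0.6790,-4.1960)
  v5: (1-0.3)·(4.2,-0.63) + 0.3·(5.71,-2.27) = (4.6530,-1.1220)
Shoelace sum Σ(x_i·y_{i+1} − x_{i+1}·y_i):
  i=1: 2.9460·0.6250 − -3.3590·3.0210 = +11.9888 (running +11.9888)
  i=2: -3.3590·-3.5490 − -4.0900·0.6250 = +14.4773 (running +26.4661)
  i=3: -4.0900·-4.1960 − -0.6790·-3.5490 = +14.7519 (running +41.2180)
  i=4: -0.6790·-1.1220 − 4.6530·-4.1960 = +20.2858 (running +61.5038)
  i=5: 4.6530·3.0210 − 2.9460·-1.1220 = +17.3621 (running +78.8659)
Area = |Σ|/2 = |78.8659|/2 = 39.4330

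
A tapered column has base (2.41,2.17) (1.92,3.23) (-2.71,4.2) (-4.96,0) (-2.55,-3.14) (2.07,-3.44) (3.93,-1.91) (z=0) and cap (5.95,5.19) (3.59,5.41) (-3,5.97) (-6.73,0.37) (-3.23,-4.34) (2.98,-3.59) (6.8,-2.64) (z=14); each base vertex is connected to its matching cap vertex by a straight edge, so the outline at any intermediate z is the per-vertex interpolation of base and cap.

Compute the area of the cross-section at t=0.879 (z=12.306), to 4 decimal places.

Cross-section at t=0.879: each vertex is (1-t)·p0[i] + t·p1[i].
  v1: (1-0.879)·(2.41,2.17) + 0.879·(5.95,5.19) = (5.5217,4.8246)
  v2: (1-0.879)·(1.92,3.23) + 0.879·(3.59,5.41) = (3.3879,5.1462)
  v3: (1-0.879)·(-2.71,4.2) + 0.879·(-3,5.97) = (-2.9649,5.7558)
  v4: (1-0.879)·(-4.96,0) + 0.879·(-6.73,0.37) = (-6.5158,0.3252)
  v5: (1-0.879)·(-2.55,-3.14) + 0.879·(-3.23,-4.34) = (-3.1477,-4.1948)
  v6: (1-0.879)·(2.07,-3.44) + 0.879·(2.98,-3.59) = (2.8699,-3.5718)
  v7: (1-0.879)·(3.93,-1.91) + 0.879·(6.8,-2.64) = (6.4527,-2.5517)
Shoelace sum Σ(x_i·y_{i+1} − x_{i+1}·y_i):
  i=1: 5.5217·5.1462 − 3.3879·4.8246 = +12.0703 (running +12.0703)
  i=2: 3.3879·5.7558 − -2.9649·5.1462 = +34.7584 (running +46.8288)
  i=3: -2.9649·0.3252 − -6.5158·5.7558 = +36.5397 (running +83.3685)
  i=4: -6.5158·-4.1948 − -3.1477·0.3252 = +28.3563 (running +111.7248)
  i=5: -3.1477·-3.5718 − 2.8699·-4.1948 = +23.2818 (running +135.0066)
  i=6: 2.8699·-2.5517 − 6.4527·-3.5718 = +15.7252 (running +150.7318)
  i=7: 6.4527·4.8246 − 5.5217·-2.5517 = +45.2212 (running +195.9530)
Area = |Σ|/2 = |195.9530|/2 = 97.9765

Area at t=0.879: 97.9765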